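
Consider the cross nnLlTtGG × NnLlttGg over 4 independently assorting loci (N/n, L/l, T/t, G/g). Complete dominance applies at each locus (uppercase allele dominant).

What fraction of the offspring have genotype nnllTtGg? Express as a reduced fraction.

P(nnllTtGg) = 1/32

nnLlTtGG gametes: nLTG×4, nLtG×4, nlTG×4, nltG×4
NnLlttGg gametes: NLtG×2, NLtg×2, NltG×2, Nltg×2, nLtG×2, nLtg×2, nltG×2, nltg×2
nnLlTtGG×NnLlttGg grid (16·16=256): NnLLTtGG=8 NnLLTtGg=8 NnLLttGG=8 NnLLttGg=8 NnLlTtGG=16 NnLlTtGg=16 NnLlttGG=16 NnLlttGg=16 NnllTtGG=8 NnllTtGg=8 NnllttGG=8 NnllttGg=8 nnLLTtGG=8 nnLLTtGg=8 nnLLttGG=8 nnLLttGg=8 nnLlTtGG=16 nnLlTtGg=16 nnLlttGG=16 nnLlttGg=16 nnllTtGG=8 nnllTtGg=8 nnllttGG=8 nnllttGg=8
nnllTtGg hits 8/256; gcd=8; 8÷8/256÷8 = 1/32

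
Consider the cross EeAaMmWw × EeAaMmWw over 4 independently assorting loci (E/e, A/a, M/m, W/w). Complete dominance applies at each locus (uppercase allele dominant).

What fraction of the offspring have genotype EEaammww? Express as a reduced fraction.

EeAaMmWw gametes: EAMW×1, EAMw×1, EAmW×1, EAmw×1, EaMW×1, EaMw×1, EamW×1, Eamw×1, eAMW×1, eAMw×1, eAmW×1, eAmw×1, eaMW×1, eaMw×1, eamW×1, eamw×1
EeAaMmWw gametes: EAMW×1, EAMw×1, EAmW×1, EAmw×1, EaMW×1, EaMw×1, EamW×1, Eamw×1, eAMW×1, eAMw×1, eAmW×1, eAmw×1, eaMW×1, eaMw×1, eamW×1, eamw×1
EeAaMmWw×EeAaMmWw grid (16·16=256): EEAAMMWW=1 EEAAMMWw=2 EEAAMMww=1 EEAAMmWW=2 EEAAMmWw=4 EEAAMmww=2 EEAAmmWW=1 EEAAmmWw=2 EEAAmmww=1 EEAaMMWW=2 EEAaMMWw=4 EEAaMMww=2 EEAaMmWW=4 EEAaMmWw=8 EEAaMmww=4 EEAammWW=2 EEAammWw=4 EEAammww=2 EEaaMMWW=1 EEaaMMWw=2 EEaaMMww=1 EEaaMmWW=2 EEaaMmWw=4 EEaaMmww=2 EEaammWW=1 EEaammWw=2 EEaammww=1 EeAAMMWW=2 EeAAMMWw=4 EeAAMMww=2 EeAAMmWW=4 EeAAMmWw=8 EeAAMmww=4 EeAAmmWW=2 EeAAmmWw=4 EeAAmmww=2 EeAaMMWW=4 EeAaMMWw=8 EeAaMMww=4 EeAaMmWW=8 EeAaMmWw=16 EeAaMmww=8 EeAammWW=4 EeAammWw=8 EeAammww=4 EeaaMMWW=2 EeaaMMWw=4 EeaaMMww=2 EeaaMmWW=4 EeaaMmWw=8 EeaaMmww=4 EeaammWW=2 EeaammWw=4 Eeaammww=2 eeAAMMWW=1 eeAAMMWw=2 eeAAMMww=1 eeAAMmWW=2 eeAAMmWw=4 eeAAMmww=2 eeAAmmWW=1 eeAAmmWw=2 eeAAmmww=1 eeAaMMWW=2 eeAaMMWw=4 eeAaMMww=2 eeAaMmWW=4 eeAaMmWw=8 eeAaMmww=4 eeAammWW=2 eeAammWw=4 eeAammww=2 eeaaMMWW=1 eeaaMMWw=2 eeaaMMww=1 eeaaMmWW=2 eeaaMmWw=4 eeaaMmww=2 eeaammWW=1 eeaammWw=2 eeaammww=1
EEaammww hits 1/256; gcd=1; 1÷1/256÷1 = 1/256

P(EEaammww) = 1/256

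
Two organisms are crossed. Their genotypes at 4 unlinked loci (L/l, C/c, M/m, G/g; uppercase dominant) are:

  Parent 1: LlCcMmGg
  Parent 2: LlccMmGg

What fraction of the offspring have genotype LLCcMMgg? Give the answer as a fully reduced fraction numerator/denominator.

LlCcMmGg gametes: LCMG×1, LCMg×1, LCmG×1, LCmg×1, LcMG×1, LcMg×1, LcmG×1, Lcmg×1, lCMG×1, lCMg×1, lCmG×1, lCmg×1, lcMG×1, lcMg×1, lcmG×1, lcmg×1
LlccMmGg gametes: LcMG×2, LcMg×2, LcmG×2, Lcmg×2, lcMG×2, lcMg×2, lcmG×2, lcmg×2
LlCcMmGg×LlccMmGg grid (16·16=256): LLCcMMGG=2 LLCcMMGg=4 LLCcMMgg=2 LLCcMmGG=4 LLCcMmGg=8 LLCcMmgg=4 LLCcmmGG=2 LLCcmmGg=4 LLCcmmgg=2 LLccMMGG=2 LLccMMGg=4 LLccMMgg=2 LLccMmGG=4 LLccMmGg=8 LLccMmgg=4 LLccmmGG=2 LLccmmGg=4 LLccmmgg=2 LlCcMMGG=4 LlCcMMGg=8 LlCcMMgg=4 LlCcMmGG=8 LlCcMmGg=16 LlCcMmgg=8 LlCcmmGG=4 LlCcmmGg=8 LlCcmmgg=4 LlccMMGG=4 LlccMMGg=8 LlccMMgg=4 LlccMmGG=8 LlccMmGg=16 LlccMmgg=8 LlccmmGG=4 LlccmmGg=8 Llccmmgg=4 llCcMMGG=2 llCcMMGg=4 llCcMMgg=2 llCcMmGG=4 llCcMmGg=8 llCcMmgg=4 llCcmmGG=2 llCcmmGg=4 llCcmmgg=2 llccMMGG=2 llccMMGg=4 llccMMgg=2 llccMmGG=4 llccMmGg=8 llccMmgg=4 llccmmGG=2 llccmmGg=4 llccmmgg=2
LLCcMMgg hits 2/256; gcd=2; 2÷2/256÷2 = 1/128

P(LLCcMMgg) = 1/128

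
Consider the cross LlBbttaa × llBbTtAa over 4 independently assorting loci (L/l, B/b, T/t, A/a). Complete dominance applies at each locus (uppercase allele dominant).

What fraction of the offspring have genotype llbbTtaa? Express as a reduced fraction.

LlBbttaa gametes: LBta×4, Lbta×4, lBta×4, lbta×4
llBbTtAa gametes: lBTA×2, lBTa×2, lBtA×2, lBta×2, lbTA×2, lbTa×2, lbtA×2, lbta×2
LlBbttaa×llBbTtAa grid (16·16=256): LlBBTtAa=8 LlBBTtaa=8 LlBBttAa=8 LlBBttaa=8 LlBbTtAa=16 LlBbTtaa=16 LlBbttAa=16 LlBbttaa=16 LlbbTtAa=8 LlbbTtaa=8 LlbbttAa=8 Llbbttaa=8 llBBTtAa=8 llBBTtaa=8 llBBttAa=8 llBBttaa=8 llBbTtAa=16 llBbTtaa=16 llBbttAa=16 llBbttaa=16 llbbTtAa=8 llbbTtaa=8 llbbttAa=8 llbbttaa=8
llbbTtaa hits 8/256; gcd=8; 8÷8/256÷8 = 1/32

P(llbbTtaa) = 1/32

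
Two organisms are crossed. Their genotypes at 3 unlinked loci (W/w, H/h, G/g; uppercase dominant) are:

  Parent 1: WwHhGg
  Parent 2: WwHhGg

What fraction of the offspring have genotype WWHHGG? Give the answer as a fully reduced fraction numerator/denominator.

P(WWHHGG) = 1/64

WwHhGg gametes: WHG×1, WHg×1, WhG×1, Whg×1, wHG×1, wHg×1, whG×1, whg×1
WwHhGg gametes: WHG×1, WHg×1, WhG×1, Whg×1, wHG×1, wHg×1, whG×1, whg×1
WwHhGg×WwHhGg grid (8·8=64): WWHHGG=1 WWHHGg=2 WWHHgg=1 WWHhGG=2 WWHhGg=4 WWHhgg=2 WWhhGG=1 WWhhGg=2 WWhhgg=1 WwHHGG=2 WwHHGg=4 WwHHgg=2 WwHhGG=4 WwHhGg=8 WwHhgg=4 WwhhGG=2 WwhhGg=4 Wwhhgg=2 wwHHGG=1 wwHHGg=2 wwHHgg=1 wwHhGG=2 wwHhGg=4 wwHhgg=2 wwhhGG=1 wwhhGg=2 wwhhgg=1
WWHHGG hits 1/64; gcd=1; 1÷1/64÷1 = 1/64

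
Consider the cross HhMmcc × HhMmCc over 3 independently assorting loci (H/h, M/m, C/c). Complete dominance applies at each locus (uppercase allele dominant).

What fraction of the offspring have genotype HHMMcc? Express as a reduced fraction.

HhMmcc gametes: HMc×2, Hmc×2, hMc×2, hmc×2
HhMmCc gametes: HMC×1, HMc×1, HmC×1, Hmc×1, hMC×1, hMc×1, hmC×1, hmc×1
HhMmcc×HhMmCc grid (8·8=64): HHMMCc=2 HHMMcc=2 HHMmCc=4 HHMmcc=4 HHmmCc=2 HHmmcc=2 HhMMCc=4 HhMMcc=4 HhMmCc=8 HhMmcc=8 HhmmCc=4 Hhmmcc=4 hhMMCc=2 hhMMcc=2 hhMmCc=4 hhMmcc=4 hhmmCc=2 hhmmcc=2
HHMMcc hits 2/64; gcd=2; 2÷2/64÷2 = 1/32

P(HHMMcc) = 1/32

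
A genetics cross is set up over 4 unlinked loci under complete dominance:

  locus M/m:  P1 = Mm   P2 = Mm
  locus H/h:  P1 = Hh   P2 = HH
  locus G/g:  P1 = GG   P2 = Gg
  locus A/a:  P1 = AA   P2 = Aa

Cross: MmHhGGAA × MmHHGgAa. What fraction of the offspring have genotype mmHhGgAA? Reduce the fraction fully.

MmHhGGAA gametes: MHGA×4, MhGA×4, mHGA×4, mhGA×4
MmHHGgAa gametes: MHGA×2, MHGa×2, MHgA×2, MHga×2, mHGA×2, mHGa×2, mHgA×2, mHga×2
MmHhGGAA×MmHHGgAa grid (16·16=256): MMHHGGAA=8 MMHHGGAa=8 MMHHGgAA=8 MMHHGgAa=8 MMHhGGAA=8 MMHhGGAa=8 MMHhGgAA=8 MMHhGgAa=8 MmHHGGAA=16 MmHHGGAa=16 MmHHGgAA=16 MmHHGgAa=16 MmHhGGAA=16 MmHhGGAa=16 MmHhGgAA=16 MmHhGgAa=16 mmHHGGAA=8 mmHHGGAa=8 mmHHGgAA=8 mmHHGgAa=8 mmHhGGAA=8 mmHhGGAa=8 mmHhGgAA=8 mmHhGgAa=8
mmHhGgAA hits 8/256; gcd=8; 8÷8/256÷8 = 1/32

P(mmHhGgAA) = 1/32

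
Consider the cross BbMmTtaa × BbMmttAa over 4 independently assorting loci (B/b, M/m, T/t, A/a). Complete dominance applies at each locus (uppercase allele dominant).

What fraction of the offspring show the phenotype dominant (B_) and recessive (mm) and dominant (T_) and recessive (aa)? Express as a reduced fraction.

BbMmTtaa gametes: BMTa×2, BMta×2, BmTa×2, Bmta×2, bMTa×2, bMta×2, bmTa×2, bmta×2
BbMmttAa gametes: BMtA×2, BMta×2, BmtA×2, Bmta×2, bMtA×2, bMta×2, bmtA×2, bmta×2
BbMmTtaa×BbMmttAa grid (16·16=256): BBMMTtAa=4 BBMMTtaa=4 BBMMttAa=4 BBMMttaa=4 BBMmTtAa=8 BBMmTtaa=8 BBMmttAa=8 BBMmttaa=8 BBmmTtAa=4 BBmmTtaa=4 BBmmttAa=4 BBmmttaa=4 BbMMTtAa=8 BbMMTtaa=8 BbMMttAa=8 BbMMttaa=8 BbMmTtAa=16 BbMmTtaa=16 BbMmttAa=16 BbMmttaa=16 BbmmTtAa=8 BbmmTtaa=8 BbmmttAa=8 Bbmmttaa=8 bbMMTtAa=4 bbMMTtaa=4 bbMMttAa=4 bbMMttaa=4 bbMmTtAa=8 bbMmTtaa=8 bbMmttAa=8 bbMmttaa=8 bbmmTtAa=4 bbmmTtaa=4 bbmmttAa=4 bbmmttaa=4
B_ mm T_ aa hits 12/256; gcd=4; 12÷4/256÷4 = 3/64

P(B_ mm T_ aa) = 3/64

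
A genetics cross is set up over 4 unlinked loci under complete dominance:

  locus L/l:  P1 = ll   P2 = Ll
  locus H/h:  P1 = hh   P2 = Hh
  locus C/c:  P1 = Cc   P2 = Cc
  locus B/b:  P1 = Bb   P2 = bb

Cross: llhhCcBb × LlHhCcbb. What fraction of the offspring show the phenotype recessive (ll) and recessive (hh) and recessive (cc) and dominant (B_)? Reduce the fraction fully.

P(ll hh cc B_) = 1/32

llhhCcBb gametes: lhCB×4, lhCb×4, lhcB×4, lhcb×4
LlHhCcbb gametes: LHCb×2, LHcb×2, LhCb×2, Lhcb×2, lHCb×2, lHcb×2, lhCb×2, lhcb×2
llhhCcBb×LlHhCcbb grid (16·16=256): LlHhCCBb=8 LlHhCCbb=8 LlHhCcBb=16 LlHhCcbb=16 LlHhccBb=8 LlHhccbb=8 LlhhCCBb=8 LlhhCCbb=8 LlhhCcBb=16 LlhhCcbb=16 LlhhccBb=8 Llhhccbb=8 llHhCCBb=8 llHhCCbb=8 llHhCcBb=16 llHhCcbb=16 llHhccBb=8 llHhccbb=8 llhhCCBb=8 llhhCCbb=8 llhhCcBb=16 llhhCcbb=16 llhhccBb=8 llhhccbb=8
ll hh cc B_ hits 8/256; gcd=8; 8÷8/256÷8 = 1/32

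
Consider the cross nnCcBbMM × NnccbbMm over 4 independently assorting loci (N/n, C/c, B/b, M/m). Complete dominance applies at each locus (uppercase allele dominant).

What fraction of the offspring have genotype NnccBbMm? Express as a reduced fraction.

P(NnccBbMm) = 1/16

nnCcBbMM gametes: nCBM×4, nCbM×4, ncBM×4, ncbM×4
NnccbbMm gametes: NcbM×4, Ncbm×4, ncbM×4, ncbm×4
nnCcBbMM×NnccbbMm grid (16·16=256): NnCcBbMM=16 NnCcBbMm=16 NnCcbbMM=16 NnCcbbMm=16 NnccBbMM=16 NnccBbMm=16 NnccbbMM=16 NnccbbMm=16 nnCcBbMM=16 nnCcBbMm=16 nnCcbbMM=16 nnCcbbMm=16 nnccBbMM=16 nnccBbMm=16 nnccbbMM=16 nnccbbMm=16
NnccBbMm hits 16/256; gcd=16; 16÷16/256÷16 = 1/16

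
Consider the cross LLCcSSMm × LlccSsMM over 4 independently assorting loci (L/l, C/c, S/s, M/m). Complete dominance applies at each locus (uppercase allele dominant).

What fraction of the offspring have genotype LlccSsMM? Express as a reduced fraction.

LLCcSSMm gametes: LCSM×4, LCSm×4, LcSM×4, LcSm×4
LlccSsMM gametes: LcSM×4, LcsM×4, lcSM×4, lcsM×4
LLCcSSMm×LlccSsMM grid (16·16=256): LLCcSSMM=16 LLCcSSMm=16 LLCcSsMM=16 LLCcSsMm=16 LLccSSMM=16 LLccSSMm=16 LLccSsMM=16 LLccSsMm=16 LlCcSSMM=16 LlCcSSMm=16 LlCcSsMM=16 LlCcSsMm=16 LlccSSMM=16 LlccSSMm=16 LlccSsMM=16 LlccSsMm=16
LlccSsMM hits 16/256; gcd=16; 16÷16/256÷16 = 1/16

P(LlccSsMM) = 1/16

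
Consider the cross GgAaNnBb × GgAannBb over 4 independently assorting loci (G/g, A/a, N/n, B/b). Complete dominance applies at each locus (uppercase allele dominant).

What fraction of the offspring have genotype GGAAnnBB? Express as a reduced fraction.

P(GGAAnnBB) = 1/128

GgAaNnBb gametes: GANB×1, GANb×1, GAnB×1, GAnb×1, GaNB×1, GaNb×1, GanB×1, Ganb×1, gANB×1, gANb×1, gAnB×1, gAnb×1, gaNB×1, gaNb×1, ganB×1, ganb×1
GgAannBb gametes: GAnB×2, GAnb×2, GanB×2, Ganb×2, gAnB×2, gAnb×2, ganB×2, ganb×2
GgAaNnBb×GgAannBb grid (16·16=256): GGAANnBB=2 GGAANnBb=4 GGAANnbb=2 GGAAnnBB=2 GGAAnnBb=4 GGAAnnbb=2 GGAaNnBB=4 GGAaNnBb=8 GGAaNnbb=4 GGAannBB=4 GGAannBb=8 GGAannbb=4 GGaaNnBB=2 GGaaNnBb=4 GGaaNnbb=2 GGaannBB=2 GGaannBb=4 GGaannbb=2 GgAANnBB=4 GgAANnBb=8 GgAANnbb=4 GgAAnnBB=4 GgAAnnBb=8 GgAAnnbb=4 GgAaNnBB=8 GgAaNnBb=16 GgAaNnbb=8 GgAannBB=8 GgAannBb=16 GgAannbb=8 GgaaNnBB=4 GgaaNnBb=8 GgaaNnbb=4 GgaannBB=4 GgaannBb=8 Ggaannbb=4 ggAANnBB=2 ggAANnBb=4 ggAANnbb=2 ggAAnnBB=2 ggAAnnBb=4 ggAAnnbb=2 ggAaNnBB=4 ggAaNnBb=8 ggAaNnbb=4 ggAannBB=4 ggAannBb=8 ggAannbb=4 ggaaNnBB=2 ggaaNnBb=4 ggaaNnbb=2 ggaannBB=2 ggaannBb=4 ggaannbb=2
GGAAnnBB hits 2/256; gcd=2; 2÷2/256÷2 = 1/128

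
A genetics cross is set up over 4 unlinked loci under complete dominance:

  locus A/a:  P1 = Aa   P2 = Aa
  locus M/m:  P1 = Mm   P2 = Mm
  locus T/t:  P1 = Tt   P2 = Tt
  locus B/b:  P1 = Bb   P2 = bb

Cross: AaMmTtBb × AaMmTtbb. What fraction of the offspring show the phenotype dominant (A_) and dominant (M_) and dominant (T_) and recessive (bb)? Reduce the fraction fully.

P(A_ M_ T_ bb) = 27/128

AaMmTtBb gametes: AMTB×1, AMTb×1, AMtB×1, AMtb×1, AmTB×1, AmTb×1, AmtB×1, Amtb×1, aMTB×1, aMTb×1, aMtB×1, aMtb×1, amTB×1, amTb×1, amtB×1, amtb×1
AaMmTtbb gametes: AMTb×2, AMtb×2, AmTb×2, Amtb×2, aMTb×2, aMtb×2, amTb×2, amtb×2
AaMmTtBb×AaMmTtbb grid (16·16=256): AAMMTTBb=2 AAMMTTbb=2 AAMMTtBb=4 AAMMTtbb=4 AAMMttBb=2 AAMMttbb=2 AAMmTTBb=4 AAMmTTbb=4 AAMmTtBb=8 AAMmTtbb=8 AAMmttBb=4 AAMmttbb=4 AAmmTTBb=2 AAmmTTbb=2 AAmmTtBb=4 AAmmTtbb=4 AAmmttBb=2 AAmmttbb=2 AaMMTTBb=4 AaMMTTbb=4 AaMMTtBb=8 AaMMTtbb=8 AaMMttBb=4 AaMMttbb=4 AaMmTTBb=8 AaMmTTbb=8 AaMmTtBb=16 AaMmTtbb=16 AaMmttBb=8 AaMmttbb=8 AammTTBb=4 AammTTbb=4 AammTtBb=8 AammTtbb=8 AammttBb=4 Aammttbb=4 aaMMTTBb=2 aaMMTTbb=2 aaMMTtBb=4 aaMMTtbb=4 aaMMttBb=2 aaMMttbb=2 aaMmTTBb=4 aaMmTTbb=4 aaMmTtBb=8 aaMmTtbb=8 aaMmttBb=4 aaMmttbb=4 aammTTBb=2 aammTTbb=2 aammTtBb=4 aammTtbb=4 aammttBb=2 aammttbb=2
A_ M_ T_ bb hits 54/256; gcd=2; 54÷2/256÷2 = 27/128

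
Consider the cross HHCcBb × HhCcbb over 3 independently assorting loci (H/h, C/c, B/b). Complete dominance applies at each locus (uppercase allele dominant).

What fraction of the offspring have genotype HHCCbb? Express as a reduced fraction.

HHCcBb gametes: HCB×2, HCb×2, HcB×2, Hcb×2
HhCcbb gametes: HCb×2, Hcb×2, hCb×2, hcb×2
HHCcBb×HhCcbb grid (8·8=64): HHCCBb=4 HHCCbb=4 HHCcBb=8 HHCcbb=8 HHccBb=4 HHccbb=4 HhCCBb=4 HhCCbb=4 HhCcBb=8 HhCcbb=8 HhccBb=4 Hhccbb=4
HHCCbb hits 4/64; gcd=4; 4÷4/64÷4 = 1/16

P(HHCCbb) = 1/16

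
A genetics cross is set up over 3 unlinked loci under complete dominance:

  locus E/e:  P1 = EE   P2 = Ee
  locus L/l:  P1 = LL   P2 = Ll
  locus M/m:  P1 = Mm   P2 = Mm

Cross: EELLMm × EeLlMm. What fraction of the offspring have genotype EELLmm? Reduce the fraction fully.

EELLMm gametes: ELM×4, ELm×4
EeLlMm gametes: ELM×1, ELm×1, ElM×1, Elm×1, eLM×1, eLm×1, elM×1, elm×1
EELLMm×EeLlMm grid (8·8=64): EELLMM=4 EELLMm=8 EELLmm=4 EELlMM=4 EELlMm=8 EELlmm=4 EeLLMM=4 EeLLMm=8 EeLLmm=4 EeLlMM=4 EeLlMm=8 EeLlmm=4
EELLmm hits 4/64; gcd=4; 4÷4/64÷4 = 1/16

P(EELLmm) = 1/16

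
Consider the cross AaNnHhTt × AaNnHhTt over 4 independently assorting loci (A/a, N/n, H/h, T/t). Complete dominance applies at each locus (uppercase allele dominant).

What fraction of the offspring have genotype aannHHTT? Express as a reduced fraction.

P(aannHHTT) = 1/256

AaNnHhTt gametes: ANHT×1, ANHt×1, ANhT×1, ANht×1, AnHT×1, AnHt×1, AnhT×1, Anht×1, aNHT×1, aNHt×1, aNhT×1, aNht×1, anHT×1, anHt×1, anhT×1, anht×1
AaNnHhTt gametes: ANHT×1, ANHt×1, ANhT×1, ANht×1, AnHT×1, AnHt×1, AnhT×1, Anht×1, aNHT×1, aNHt×1, aNhT×1, aNht×1, anHT×1, anHt×1, anhT×1, anht×1
AaNnHhTt×AaNnHhTt grid (16·16=256): AANNHHTT=1 AANNHHTt=2 AANNHHtt=1 AANNHhTT=2 AANNHhTt=4 AANNHhtt=2 AANNhhTT=1 AANNhhTt=2 AANNhhtt=1 AANnHHTT=2 AANnHHTt=4 AANnHHtt=2 AANnHhTT=4 AANnHhTt=8 AANnHhtt=4 AANnhhTT=2 AANnhhTt=4 AANnhhtt=2 AAnnHHTT=1 AAnnHHTt=2 AAnnHHtt=1 AAnnHhTT=2 AAnnHhTt=4 AAnnHhtt=2 AAnnhhTT=1 AAnnhhTt=2 AAnnhhtt=1 AaNNHHTT=2 AaNNHHTt=4 AaNNHHtt=2 AaNNHhTT=4 AaNNHhTt=8 AaNNHhtt=4 AaNNhhTT=2 AaNNhhTt=4 AaNNhhtt=2 AaNnHHTT=4 AaNnHHTt=8 AaNnHHtt=4 AaNnHhTT=8 AaNnHhTt=16 AaNnHhtt=8 AaNnhhTT=4 AaNnhhTt=8 AaNnhhtt=4 AannHHTT=2 AannHHTt=4 AannHHtt=2 AannHhTT=4 AannHhTt=8 AannHhtt=4 AannhhTT=2 AannhhTt=4 Aannhhtt=2 aaNNHHTT=1 aaNNHHTt=2 aaNNHHtt=1 aaNNHhTT=2 aaNNHhTt=4 aaNNHhtt=2 aaNNhhTT=1 aaNNhhTt=2 aaNNhhtt=1 aaNnHHTT=2 aaNnHHTt=4 aaNnHHtt=2 aaNnHhTT=4 aaNnHhTt=8 aaNnHhtt=4 aaNnhhTT=2 aaNnhhTt=4 aaNnhhtt=2 aannHHTT=1 aannHHTt=2 aannHHtt=1 aannHhTT=2 aannHhTt=4 aannHhtt=2 aannhhTT=1 aannhhTt=2 aannhhtt=1
aannHHTT hits 1/256; gcd=1; 1÷1/256÷1 = 1/256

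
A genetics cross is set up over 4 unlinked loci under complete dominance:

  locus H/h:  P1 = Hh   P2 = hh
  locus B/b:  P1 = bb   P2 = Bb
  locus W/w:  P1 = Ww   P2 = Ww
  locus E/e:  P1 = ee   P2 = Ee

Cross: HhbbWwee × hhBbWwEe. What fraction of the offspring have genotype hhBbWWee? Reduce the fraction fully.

HhbbWwee gametes: HbWe×4, Hbwe×4, hbWe×4, hbwe×4
hhBbWwEe gametes: hBWE×2, hBWe×2, hBwE×2, hBwe×2, hbWE×2, hbWe×2, hbwE×2, hbwe×2
HhbbWwee×hhBbWwEe grid (16·16=256): HhBbWWEe=8 HhBbWWee=8 HhBbWwEe=16 HhBbWwee=16 HhBbwwEe=8 HhBbwwee=8 HhbbWWEe=8 HhbbWWee=8 HhbbWwEe=16 HhbbWwee=16 HhbbwwEe=8 Hhbbwwee=8 hhBbWWEe=8 hhBbWWee=8 hhBbWwEe=16 hhBbWwee=16 hhBbwwEe=8 hhBbwwee=8 hhbbWWEe=8 hhbbWWee=8 hhbbWwEe=16 hhbbWwee=16 hhbbwwEe=8 hhbbwwee=8
hhBbWWee hits 8/256; gcd=8; 8÷8/256÷8 = 1/32

P(hhBbWWee) = 1/32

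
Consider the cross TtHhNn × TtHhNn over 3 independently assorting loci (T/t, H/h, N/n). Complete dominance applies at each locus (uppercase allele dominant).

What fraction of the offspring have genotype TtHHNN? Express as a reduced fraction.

P(TtHHNN) = 1/32

TtHhNn gametes: THN×1, THn×1, ThN×1, Thn×1, tHN×1, tHn×1, thN×1, thn×1
TtHhNn gametes: THN×1, THn×1, ThN×1, Thn×1, tHN×1, tHn×1, thN×1, thn×1
TtHhNn×TtHhNn grid (8·8=64): TTHHNN=1 TTHHNn=2 TTHHnn=1 TTHhNN=2 TTHhNn=4 TTHhnn=2 TThhNN=1 TThhNn=2 TThhnn=1 TtHHNN=2 TtHHNn=4 TtHHnn=2 TtHhNN=4 TtHhNn=8 TtHhnn=4 TthhNN=2 TthhNn=4 Tthhnn=2 ttHHNN=1 ttHHNn=2 ttHHnn=1 ttHhNN=2 ttHhNn=4 ttHhnn=2 tthhNN=1 tthhNn=2 tthhnn=1
TtHHNN hits 2/64; gcd=2; 2÷2/64÷2 = 1/32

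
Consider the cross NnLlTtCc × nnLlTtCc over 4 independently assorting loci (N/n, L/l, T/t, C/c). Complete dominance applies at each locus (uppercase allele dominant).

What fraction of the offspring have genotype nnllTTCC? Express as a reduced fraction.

P(nnllTTCC) = 1/128

NnLlTtCc gametes: NLTC×1, NLTc×1, NLtC×1, NLtc×1, NlTC×1, NlTc×1, NltC×1, Nltc×1, nLTC×1, nLTc×1, nLtC×1, nLtc×1, nlTC×1, nlTc×1, nltC×1, nltc×1
nnLlTtCc gametes: nLTC×2, nLTc×2, nLtC×2, nLtc×2, nlTC×2, nlTc×2, nltC×2, nltc×2
NnLlTtCc×nnLlTtCc grid (16·16=256): NnLLTTCC=2 NnLLTTCc=4 NnLLTTcc=2 NnLLTtCC=4 NnLLTtCc=8 NnLLTtcc=4 NnLLttCC=2 NnLLttCc=4 NnLLttcc=2 NnLlTTCC=4 NnLlTTCc=8 NnLlTTcc=4 NnLlTtCC=8 NnLlTtCc=16 NnLlTtcc=8 NnLlttCC=4 NnLlttCc=8 NnLlttcc=4 NnllTTCC=2 NnllTTCc=4 NnllTTcc=2 NnllTtCC=4 NnllTtCc=8 NnllTtcc=4 NnllttCC=2 NnllttCc=4 Nnllttcc=2 nnLLTTCC=2 nnLLTTCc=4 nnLLTTcc=2 nnLLTtCC=4 nnLLTtCc=8 nnLLTtcc=4 nnLLttCC=2 nnLLttCc=4 nnLLttcc=2 nnLlTTCC=4 nnLlTTCc=8 nnLlTTcc=4 nnLlTtCC=8 nnLlTtCc=16 nnLlTtcc=8 nnLlttCC=4 nnLlttCc=8 nnLlttcc=4 nnllTTCC=2 nnllTTCc=4 nnllTTcc=2 nnllTtCC=4 nnllTtCc=8 nnllTtcc=4 nnllttCC=2 nnllttCc=4 nnllttcc=2
nnllTTCC hits 2/256; gcd=2; 2÷2/256÷2 = 1/128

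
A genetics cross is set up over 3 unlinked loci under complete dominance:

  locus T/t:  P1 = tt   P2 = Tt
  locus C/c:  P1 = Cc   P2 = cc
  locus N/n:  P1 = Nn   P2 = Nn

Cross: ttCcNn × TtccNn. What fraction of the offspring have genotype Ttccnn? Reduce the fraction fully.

ttCcNn gametes: tCN×2, tCn×2, tcN×2, tcn×2
TtccNn gametes: TcN×2, Tcn×2, tcN×2, tcn×2
ttCcNn×TtccNn grid (8·8=64): TtCcNN=4 TtCcNn=8 TtCcnn=4 TtccNN=4 TtccNn=8 Ttccnn=4 ttCcNN=4 ttCcNn=8 ttCcnn=4 ttccNN=4 ttccNn=8 ttccnn=4
Ttccnn hits 4/64; gcd=4; 4÷4/64÷4 = 1/16

P(Ttccnn) = 1/16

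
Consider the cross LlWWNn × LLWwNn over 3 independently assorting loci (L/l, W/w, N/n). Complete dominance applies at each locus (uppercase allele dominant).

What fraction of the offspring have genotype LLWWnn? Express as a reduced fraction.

P(LLWWnn) = 1/16

LlWWNn gametes: LWN×2, LWn×2, lWN×2, lWn×2
LLWwNn gametes: LWN×2, LWn×2, LwN×2, Lwn×2
LlWWNn×LLWwNn grid (8·8=64): LLWWNN=4 LLWWNn=8 LLWWnn=4 LLWwNN=4 LLWwNn=8 LLWwnn=4 LlWWNN=4 LlWWNn=8 LlWWnn=4 LlWwNN=4 LlWwNn=8 LlWwnn=4
LLWWnn hits 4/64; gcd=4; 4÷4/64÷4 = 1/16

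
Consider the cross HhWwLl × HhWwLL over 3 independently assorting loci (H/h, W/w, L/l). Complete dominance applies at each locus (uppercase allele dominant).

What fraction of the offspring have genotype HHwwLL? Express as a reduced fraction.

P(HHwwLL) = 1/32

HhWwLl gametes: HWL×1, HWl×1, HwL×1, Hwl×1, hWL×1, hWl×1, hwL×1, hwl×1
HhWwLL gametes: HWL×2, HwL×2, hWL×2, hwL×2
HhWwLl×HhWwLL grid (8·8=64): HHWWLL=2 HHWWLl=2 HHWwLL=4 HHWwLl=4 HHwwLL=2 HHwwLl=2 HhWWLL=4 HhWWLl=4 HhWwLL=8 HhWwLl=8 HhwwLL=4 HhwwLl=4 hhWWLL=2 hhWWLl=2 hhWwLL=4 hhWwLl=4 hhwwLL=2 hhwwLl=2
HHwwLL hits 2/64; gcd=2; 2÷2/64÷2 = 1/32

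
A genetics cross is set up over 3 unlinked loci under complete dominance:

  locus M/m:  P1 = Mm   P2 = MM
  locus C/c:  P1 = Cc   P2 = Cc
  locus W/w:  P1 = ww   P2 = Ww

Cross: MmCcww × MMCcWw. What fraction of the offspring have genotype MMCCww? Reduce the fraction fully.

P(MMCCww) = 1/16

MmCcww gametes: MCw×2, Mcw×2, mCw×2, mcw×2
MMCcWw gametes: MCW×2, MCw×2, McW×2, Mcw×2
MmCcww×MMCcWw grid (8·8=64): MMCCWw=4 MMCCww=4 MMCcWw=8 MMCcww=8 MMccWw=4 MMccww=4 MmCCWw=4 MmCCww=4 MmCcWw=8 MmCcww=8 MmccWw=4 Mmccww=4
MMCCww hits 4/64; gcd=4; 4÷4/64÷4 = 1/16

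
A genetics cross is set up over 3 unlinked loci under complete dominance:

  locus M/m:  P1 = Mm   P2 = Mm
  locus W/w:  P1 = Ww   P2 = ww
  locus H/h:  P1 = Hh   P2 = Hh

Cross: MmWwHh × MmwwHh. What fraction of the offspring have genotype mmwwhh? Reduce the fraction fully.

P(mmwwhh) = 1/32

MmWwHh gametes: MWH×1, MWh×1, MwH×1, Mwh×1, mWH×1, mWh×1, mwH×1, mwh×1
MmwwHh gametes: MwH×2, Mwh×2, mwH×2, mwh×2
MmWwHh×MmwwHh grid (8·8=64): MMWwHH=2 MMWwHh=4 MMWwhh=2 MMwwHH=2 MMwwHh=4 MMwwhh=2 MmWwHH=4 MmWwHh=8 MmWwhh=4 MmwwHH=4 MmwwHh=8 Mmwwhh=4 mmWwHH=2 mmWwHh=4 mmWwhh=2 mmwwHH=2 mmwwHh=4 mmwwhh=2
mmwwhh hits 2/64; gcd=2; 2÷2/64÷2 = 1/32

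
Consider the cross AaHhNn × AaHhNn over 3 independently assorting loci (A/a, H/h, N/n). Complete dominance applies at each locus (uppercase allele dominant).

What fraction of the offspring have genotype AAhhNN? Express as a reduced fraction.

P(AAhhNN) = 1/64

AaHhNn gametes: AHN×1, AHn×1, AhN×1, Ahn×1, aHN×1, aHn×1, ahN×1, ahn×1
AaHhNn gametes: AHN×1, AHn×1, AhN×1, Ahn×1, aHN×1, aHn×1, ahN×1, ahn×1
AaHhNn×AaHhNn grid (8·8=64): AAHHNN=1 AAHHNn=2 AAHHnn=1 AAHhNN=2 AAHhNn=4 AAHhnn=2 AAhhNN=1 AAhhNn=2 AAhhnn=1 AaHHNN=2 AaHHNn=4 AaHHnn=2 AaHhNN=4 AaHhNn=8 AaHhnn=4 AahhNN=2 AahhNn=4 Aahhnn=2 aaHHNN=1 aaHHNn=2 aaHHnn=1 aaHhNN=2 aaHhNn=4 aaHhnn=2 aahhNN=1 aahhNn=2 aahhnn=1
AAhhNN hits 1/64; gcd=1; 1÷1/64÷1 = 1/64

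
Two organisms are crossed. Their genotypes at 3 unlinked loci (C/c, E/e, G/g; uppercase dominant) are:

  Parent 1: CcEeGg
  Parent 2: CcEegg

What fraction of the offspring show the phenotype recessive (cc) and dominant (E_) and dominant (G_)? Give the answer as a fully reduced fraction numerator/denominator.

CcEeGg gametes: CEG×1, CEg×1, CeG×1, Ceg×1, cEG×1, cEg×1, ceG×1, ceg×1
CcEegg gametes: CEg×2, Ceg×2, cEg×2, ceg×2
CcEeGg×CcEegg grid (8·8=64): CCEEGg=2 CCEEgg=2 CCEeGg=4 CCEegg=4 CCeeGg=2 CCeegg=2 CcEEGg=4 CcEEgg=4 CcEeGg=8 CcEegg=8 CceeGg=4 Cceegg=4 ccEEGg=2 ccEEgg=2 ccEeGg=4 ccEegg=4 cceeGg=2 cceegg=2
cc E_ G_ hits 6/64; gcd=2; 6÷2/64÷2 = 3/32

P(cc E_ G_) = 3/32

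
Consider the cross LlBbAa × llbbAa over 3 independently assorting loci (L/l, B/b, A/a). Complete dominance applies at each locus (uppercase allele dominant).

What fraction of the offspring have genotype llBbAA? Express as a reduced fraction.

LlBbAa gametes: LBA×1, LBa×1, LbA×1, Lba×1, lBA×1, lBa×1, lbA×1, lba×1
llbbAa gametes: lbA×4, lba×4
LlBbAa×llbbAa grid (8·8=64): LlBbAA=4 LlBbAa=8 LlBbaa=4 LlbbAA=4 LlbbAa=8 Llbbaa=4 llBbAA=4 llBbAa=8 llBbaa=4 llbbAA=4 llbbAa=8 llbbaa=4
llBbAA hits 4/64; gcd=4; 4÷4/64÷4 = 1/16

P(llBbAA) = 1/16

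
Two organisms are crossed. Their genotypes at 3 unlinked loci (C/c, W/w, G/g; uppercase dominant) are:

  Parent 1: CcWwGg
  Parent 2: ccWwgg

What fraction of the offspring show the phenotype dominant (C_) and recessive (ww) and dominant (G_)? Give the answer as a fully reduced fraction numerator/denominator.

P(C_ ww G_) = 1/16

CcWwGg gametes: CWG×1, CWg×1, CwG×1, Cwg×1, cWG×1, cWg×1, cwG×1, cwg×1
ccWwgg gametes: cWg×4, cwg×4
CcWwGg×ccWwgg grid (8·8=64): CcWWGg=4 CcWWgg=4 CcWwGg=8 CcWwgg=8 CcwwGg=4 Ccwwgg=4 ccWWGg=4 ccWWgg=4 ccWwGg=8 ccWwgg=8 ccwwGg=4 ccwwgg=4
C_ ww G_ hits 4/64; gcd=4; 4÷4/64÷4 = 1/16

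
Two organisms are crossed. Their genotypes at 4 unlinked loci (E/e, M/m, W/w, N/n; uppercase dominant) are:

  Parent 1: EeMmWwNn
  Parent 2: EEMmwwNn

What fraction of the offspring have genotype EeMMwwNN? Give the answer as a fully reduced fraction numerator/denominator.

P(EeMMwwNN) = 1/64

EeMmWwNn gametes: EMWN×1, EMWn×1, EMwN×1, EMwn×1, EmWN×1, EmWn×1, EmwN×1, Emwn×1, eMWN×1, eMWn×1, eMwN×1, eMwn×1, emWN×1, emWn×1, emwN×1, emwn×1
EEMmwwNn gametes: EMwN×4, EMwn×4, EmwN×4, Emwn×4
EeMmWwNn×EEMmwwNn grid (16·16=256): EEMMWwNN=4 EEMMWwNn=8 EEMMWwnn=4 EEMMwwNN=4 EEMMwwNn=8 EEMMwwnn=4 EEMmWwNN=8 EEMmWwNn=16 EEMmWwnn=8 EEMmwwNN=8 EEMmwwNn=16 EEMmwwnn=8 EEmmWwNN=4 EEmmWwNn=8 EEmmWwnn=4 EEmmwwNN=4 EEmmwwNn=8 EEmmwwnn=4 EeMMWwNN=4 EeMMWwNn=8 EeMMWwnn=4 EeMMwwNN=4 EeMMwwNn=8 EeMMwwnn=4 EeMmWwNN=8 EeMmWwNn=16 EeMmWwnn=8 EeMmwwNN=8 EeMmwwNn=16 EeMmwwnn=8 EemmWwNN=4 EemmWwNn=8 EemmWwnn=4 EemmwwNN=4 EemmwwNn=8 Eemmwwnn=4
EeMMwwNN hits 4/256; gcd=4; 4÷4/256÷4 = 1/64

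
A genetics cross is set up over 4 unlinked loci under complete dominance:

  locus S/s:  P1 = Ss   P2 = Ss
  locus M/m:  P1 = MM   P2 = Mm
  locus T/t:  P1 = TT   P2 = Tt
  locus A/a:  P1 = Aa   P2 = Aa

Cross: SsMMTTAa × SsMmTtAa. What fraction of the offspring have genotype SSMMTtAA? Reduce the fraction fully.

SsMMTTAa gametes: SMTA×4, SMTa×4, sMTA×4, sMTa×4
SsMmTtAa gametes: SMTA×1, SMTa×1, SMtA×1, SMta×1, SmTA×1, SmTa×1, SmtA×1, Smta×1, sMTA×1, sMTa×1, sMtA×1, sMta×1, smTA×1, smTa×1, smtA×1, smta×1
SsMMTTAa×SsMmTtAa grid (16·16=256): SSMMTTAA=4 SSMMTTAa=8 SSMMTTaa=4 SSMMTtAA=4 SSMMTtAa=8 SSMMTtaa=4 SSMmTTAA=4 SSMmTTAa=8 SSMmTTaa=4 SSMmTtAA=4 SSMmTtAa=8 SSMmTtaa=4 SsMMTTAA=8 SsMMTTAa=16 SsMMTTaa=8 SsMMTtAA=8 SsMMTtAa=16 SsMMTtaa=8 SsMmTTAA=8 SsMmTTAa=16 SsMmTTaa=8 SsMmTtAA=8 SsMmTtAa=16 SsMmTtaa=8 ssMMTTAA=4 ssMMTTAa=8 ssMMTTaa=4 ssMMTtAA=4 ssMMTtAa=8 ssMMTtaa=4 ssMmTTAA=4 ssMmTTAa=8 ssMmTTaa=4 ssMmTtAA=4 ssMmTtAa=8 ssMmTtaa=4
SSMMTtAA hits 4/256; gcd=4; 4÷4/256÷4 = 1/64

P(SSMMTtAA) = 1/64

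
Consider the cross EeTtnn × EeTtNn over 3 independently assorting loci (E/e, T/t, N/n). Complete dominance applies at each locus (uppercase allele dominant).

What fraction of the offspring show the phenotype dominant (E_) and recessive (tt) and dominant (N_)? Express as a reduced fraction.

P(E_ tt N_) = 3/32

EeTtnn gametes: ETn×2, Etn×2, eTn×2, etn×2
EeTtNn gametes: ETN×1, ETn×1, EtN×1, Etn×1, eTN×1, eTn×1, etN×1, etn×1
EeTtnn×EeTtNn grid (8·8=64): EETTNn=2 EETTnn=2 EETtNn=4 EETtnn=4 EEttNn=2 EEttnn=2 EeTTNn=4 EeTTnn=4 EeTtNn=8 EeTtnn=8 EettNn=4 Eettnn=4 eeTTNn=2 eeTTnn=2 eeTtNn=4 eeTtnn=4 eettNn=2 eettnn=2
E_ tt N_ hits 6/64; gcd=2; 6÷2/64÷2 = 3/32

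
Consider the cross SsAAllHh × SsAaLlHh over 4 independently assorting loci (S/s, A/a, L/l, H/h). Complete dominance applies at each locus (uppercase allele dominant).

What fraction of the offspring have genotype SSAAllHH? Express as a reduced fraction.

SsAAllHh gametes: SAlH×4, SAlh×4, sAlH×4, sAlh×4
SsAaLlHh gametes: SALH×1, SALh×1, SAlH×1, SAlh×1, SaLH×1, SaLh×1, SalH×1, Salh×1, sALH×1, sALh×1, sAlH×1, sAlh×1, saLH×1, saLh×1, salH×1, salh×1
SsAAllHh×SsAaLlHh grid (16·16=256): SSAALlHH=4 SSAALlHh=8 SSAALlhh=4 SSAAllHH=4 SSAAllHh=8 SSAAllhh=4 SSAaLlHH=4 SSAaLlHh=8 SSAaLlhh=4 SSAallHH=4 SSAallHh=8 SSAallhh=4 SsAALlHH=8 SsAALlHh=16 SsAALlhh=8 SsAAllHH=8 SsAAllHh=16 SsAAllhh=8 SsAaLlHH=8 SsAaLlHh=16 SsAaLlhh=8 SsAallHH=8 SsAallHh=16 SsAallhh=8 ssAALlHH=4 ssAALlHh=8 ssAALlhh=4 ssAAllHH=4 ssAAllHh=8 ssAAllhh=4 ssAaLlHH=4 ssAaLlHh=8 ssAaLlhh=4 ssAallHH=4 ssAallHh=8 ssAallhh=4
SSAAllHH hits 4/256; gcd=4; 4÷4/256÷4 = 1/64

P(SSAAllHH) = 1/64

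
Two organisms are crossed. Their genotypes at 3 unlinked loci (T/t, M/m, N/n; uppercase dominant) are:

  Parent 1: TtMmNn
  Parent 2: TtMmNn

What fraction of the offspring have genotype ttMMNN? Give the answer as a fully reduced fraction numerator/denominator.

P(ttMMNN) = 1/64

TtMmNn gametes: TMN×1, TMn×1, TmN×1, Tmn×1, tMN×1, tMn×1, tmN×1, tmn×1
TtMmNn gametes: TMN×1, TMn×1, TmN×1, Tmn×1, tMN×1, tMn×1, tmN×1, tmn×1
TtMmNn×TtMmNn grid (8·8=64): TTMMNN=1 TTMMNn=2 TTMMnn=1 TTMmNN=2 TTMmNn=4 TTMmnn=2 TTmmNN=1 TTmmNn=2 TTmmnn=1 TtMMNN=2 TtMMNn=4 TtMMnn=2 TtMmNN=4 TtMmNn=8 TtMmnn=4 TtmmNN=2 TtmmNn=4 Ttmmnn=2 ttMMNN=1 ttMMNn=2 ttMMnn=1 ttMmNN=2 ttMmNn=4 ttMmnn=2 ttmmNN=1 ttmmNn=2 ttmmnn=1
ttMMNN hits 1/64; gcd=1; 1÷1/64÷1 = 1/64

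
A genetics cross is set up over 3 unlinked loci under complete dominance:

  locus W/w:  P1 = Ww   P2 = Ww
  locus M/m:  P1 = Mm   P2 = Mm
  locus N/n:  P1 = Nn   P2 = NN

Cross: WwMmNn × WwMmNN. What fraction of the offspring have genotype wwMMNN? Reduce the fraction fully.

P(wwMMNN) = 1/32

WwMmNn gametes: WMN×1, WMn×1, WmN×1, Wmn×1, wMN×1, wMn×1, wmN×1, wmn×1
WwMmNN gametes: WMN×2, WmN×2, wMN×2, wmN×2
WwMmNn×WwMmNN grid (8·8=64): WWMMNN=2 WWMMNn=2 WWMmNN=4 WWMmNn=4 WWmmNN=2 WWmmNn=2 WwMMNN=4 WwMMNn=4 WwMmNN=8 WwMmNn=8 WwmmNN=4 WwmmNn=4 wwMMNN=2 wwMMNn=2 wwMmNN=4 wwMmNn=4 wwmmNN=2 wwmmNn=2
wwMMNN hits 2/64; gcd=2; 2÷2/64÷2 = 1/32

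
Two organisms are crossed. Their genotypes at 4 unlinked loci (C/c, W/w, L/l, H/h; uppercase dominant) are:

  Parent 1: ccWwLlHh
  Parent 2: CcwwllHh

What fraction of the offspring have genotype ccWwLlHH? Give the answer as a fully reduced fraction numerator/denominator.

ccWwLlHh gametes: cWLH×2, cWLh×2, cWlH×2, cWlh×2, cwLH×2, cwLh×2, cwlH×2, cwlh×2
CcwwllHh gametes: CwlH×4, Cwlh×4, cwlH×4, cwlh×4
ccWwLlHh×CcwwllHh grid (16·16=256): CcWwLlHH=8 CcWwLlHh=16 CcWwLlhh=8 CcWwllHH=8 CcWwllHh=16 CcWwllhh=8 CcwwLlHH=8 CcwwLlHh=16 CcwwLlhh=8 CcwwllHH=8 CcwwllHh=16 Ccwwllhh=8 ccWwLlHH=8 ccWwLlHh=16 ccWwLlhh=8 ccWwllHH=8 ccWwllHh=16 ccWwllhh=8 ccwwLlHH=8 ccwwLlHh=16 ccwwLlhh=8 ccwwllHH=8 ccwwllHh=16 ccwwllhh=8
ccWwLlHH hits 8/256; gcd=8; 8÷8/256÷8 = 1/32

P(ccWwLlHH) = 1/32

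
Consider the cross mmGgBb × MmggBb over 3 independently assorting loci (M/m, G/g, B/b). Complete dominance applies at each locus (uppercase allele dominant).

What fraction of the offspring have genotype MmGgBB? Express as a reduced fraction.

P(MmGgBB) = 1/16

mmGgBb gametes: mGB×2, mGb×2, mgB×2, mgb×2
MmggBb gametes: MgB×2, Mgb×2, mgB×2, mgb×2
mmGgBb×MmggBb grid (8·8=64): MmGgBB=4 MmGgBb=8 MmGgbb=4 MmggBB=4 MmggBb=8 Mmggbb=4 mmGgBB=4 mmGgBb=8 mmGgbb=4 mmggBB=4 mmggBb=8 mmggbb=4
MmGgBB hits 4/64; gcd=4; 4÷4/64÷4 = 1/16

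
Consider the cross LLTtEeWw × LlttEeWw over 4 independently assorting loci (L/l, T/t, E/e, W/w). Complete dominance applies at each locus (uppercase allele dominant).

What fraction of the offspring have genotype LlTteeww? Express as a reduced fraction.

P(LlTteeww) = 1/64

LLTtEeWw gametes: LTEW×2, LTEw×2, LTeW×2, LTew×2, LtEW×2, LtEw×2, LteW×2, Ltew×2
LlttEeWw gametes: LtEW×2, LtEw×2, LteW×2, Ltew×2, ltEW×2, ltEw×2, lteW×2, ltew×2
LLTtEeWw×LlttEeWw grid (16·16=256): LLTtEEWW=4 LLTtEEWw=8 LLTtEEww=4 LLTtEeWW=8 LLTtEeWw=16 LLTtEeww=8 LLTteeWW=4 LLTteeWw=8 LLTteeww=4 LLttEEWW=4 LLttEEWw=8 LLttEEww=4 LLttEeWW=8 LLttEeWw=16 LLttEeww=8 LLtteeWW=4 LLtteeWw=8 LLtteeww=4 LlTtEEWW=4 LlTtEEWw=8 LlTtEEww=4 LlTtEeWW=8 LlTtEeWw=16 LlTtEeww=8 LlTteeWW=4 LlTteeWw=8 LlTteeww=4 LlttEEWW=4 LlttEEWw=8 LlttEEww=4 LlttEeWW=8 LlttEeWw=16 LlttEeww=8 LltteeWW=4 LltteeWw=8 Lltteeww=4
LlTteeww hits 4/256; gcd=4; 4÷4/256÷4 = 1/64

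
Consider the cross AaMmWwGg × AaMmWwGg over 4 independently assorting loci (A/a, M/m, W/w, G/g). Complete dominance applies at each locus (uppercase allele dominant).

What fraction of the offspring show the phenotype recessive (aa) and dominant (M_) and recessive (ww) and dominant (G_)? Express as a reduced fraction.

P(aa M_ ww G_) = 9/256

AaMmWwGg gametes: AMWG×1, AMWg×1, AMwG×1, AMwg×1, AmWG×1, AmWg×1, AmwG×1, Amwg×1, aMWG×1, aMWg×1, aMwG×1, aMwg×1, amWG×1, amWg×1, amwG×1, amwg×1
AaMmWwGg gametes: AMWG×1, AMWg×1, AMwG×1, AMwg×1, AmWG×1, AmWg×1, AmwG×1, Amwg×1, aMWG×1, aMWg×1, aMwG×1, aMwg×1, amWG×1, amWg×1, amwG×1, amwg×1
AaMmWwGg×AaMmWwGg grid (16·16=256): AAMMWWGG=1 AAMMWWGg=2 AAMMWWgg=1 AAMMWwGG=2 AAMMWwGg=4 AAMMWwgg=2 AAMMwwGG=1 AAMMwwGg=2 AAMMwwgg=1 AAMmWWGG=2 AAMmWWGg=4 AAMmWWgg=2 AAMmWwGG=4 AAMmWwGg=8 AAMmWwgg=4 AAMmwwGG=2 AAMmwwGg=4 AAMmwwgg=2 AAmmWWGG=1 AAmmWWGg=2 AAmmWWgg=1 AAmmWwGG=2 AAmmWwGg=4 AAmmWwgg=2 AAmmwwGG=1 AAmmwwGg=2 AAmmwwgg=1 AaMMWWGG=2 AaMMWWGg=4 AaMMWWgg=2 AaMMWwGG=4 AaMMWwGg=8 AaMMWwgg=4 AaMMwwGG=2 AaMMwwGg=4 AaMMwwgg=2 AaMmWWGG=4 AaMmWWGg=8 AaMmWWgg=4 AaMmWwGG=8 AaMmWwGg=16 AaMmWwgg=8 AaMmwwGG=4 AaMmwwGg=8 AaMmwwgg=4 AammWWGG=2 AammWWGg=4 AammWWgg=2 AammWwGG=4 AammWwGg=8 AammWwgg=4 AammwwGG=2 AammwwGg=4 Aammwwgg=2 aaMMWWGG=1 aaMMWWGg=2 aaMMWWgg=1 aaMMWwGG=2 aaMMWwGg=4 aaMMWwgg=2 aaMMwwGG=1 aaMMwwGg=2 aaMMwwgg=1 aaMmWWGG=2 aaMmWWGg=4 aaMmWWgg=2 aaMmWwGG=4 aaMmWwGg=8 aaMmWwgg=4 aaMmwwGG=2 aaMmwwGg=4 aaMmwwgg=2 aammWWGG=1 aammWWGg=2 aammWWgg=1 aammWwGG=2 aammWwGg=4 aammWwgg=2 aammwwGG=1 aammwwGg=2 aammwwgg=1
aa M_ ww G_ hits 9/256; gcd=1; 9÷1/256÷1 = 9/256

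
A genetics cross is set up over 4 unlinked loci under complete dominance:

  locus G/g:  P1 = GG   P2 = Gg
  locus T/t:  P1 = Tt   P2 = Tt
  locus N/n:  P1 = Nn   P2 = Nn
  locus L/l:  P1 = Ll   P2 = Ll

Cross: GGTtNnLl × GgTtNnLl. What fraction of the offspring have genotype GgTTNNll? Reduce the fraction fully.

GGTtNnLl gametes: GTNL×2, GTNl×2, GTnL×2, GTnl×2, GtNL×2, GtNl×2, GtnL×2, Gtnl×2
GgTtNnLl gametes: GTNL×1, GTNl×1, GTnL×1, GTnl×1, GtNL×1, GtNl×1, GtnL×1, Gtnl×1, gTNL×1, gTNl×1, gTnL×1, gTnl×1, gtNL×1, gtNl×1, gtnL×1, gtnl×1
GGTtNnLl×GgTtNnLl grid (16·16=256): GGTTNNLL=2 GGTTNNLl=4 GGTTNNll=2 GGTTNnLL=4 GGTTNnLl=8 GGTTNnll=4 GGTTnnLL=2 GGTTnnLl=4 GGTTnnll=2 GGTtNNLL=4 GGTtNNLl=8 GGTtNNll=4 GGTtNnLL=8 GGTtNnLl=16 GGTtNnll=8 GGTtnnLL=4 GGTtnnLl=8 GGTtnnll=4 GGttNNLL=2 GGttNNLl=4 GGttNNll=2 GGttNnLL=4 GGttNnLl=8 GGttNnll=4 GGttnnLL=2 GGttnnLl=4 GGttnnll=2 GgTTNNLL=2 GgTTNNLl=4 GgTTNNll=2 GgTTNnLL=4 GgTTNnLl=8 GgTTNnll=4 GgTTnnLL=2 GgTTnnLl=4 GgTTnnll=2 GgTtNNLL=4 GgTtNNLl=8 GgTtNNll=4 GgTtNnLL=8 GgTtNnLl=16 GgTtNnll=8 GgTtnnLL=4 GgTtnnLl=8 GgTtnnll=4 GgttNNLL=2 GgttNNLl=4 GgttNNll=2 GgttNnLL=4 GgttNnLl=8 GgttNnll=4 GgttnnLL=2 GgttnnLl=4 Ggttnnll=2
GgTTNNll hits 2/256; gcd=2; 2÷2/256÷2 = 1/128

P(GgTTNNll) = 1/128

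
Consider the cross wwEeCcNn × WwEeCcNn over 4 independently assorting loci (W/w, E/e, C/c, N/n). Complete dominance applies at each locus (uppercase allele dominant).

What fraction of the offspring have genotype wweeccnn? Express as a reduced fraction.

wwEeCcNn gametes: wECN×2, wECn×2, wEcN×2, wEcn×2, weCN×2, weCn×2, wecN×2, wecn×2
WwEeCcNn gametes: WECN×1, WECn×1, WEcN×1, WEcn×1, WeCN×1, WeCn×1, WecN×1, Wecn×1, wECN×1, wECn×1, wEcN×1, wEcn×1, weCN×1, weCn×1, wecN×1, wecn×1
wwEeCcNn×WwEeCcNn grid (16·16=256): WwEECCNN=2 WwEECCNn=4 WwEECCnn=2 WwEECcNN=4 WwEECcNn=8 WwEECcnn=4 WwEEccNN=2 WwEEccNn=4 WwEEccnn=2 WwEeCCNN=4 WwEeCCNn=8 WwEeCCnn=4 WwEeCcNN=8 WwEeCcNn=16 WwEeCcnn=8 WwEeccNN=4 WwEeccNn=8 WwEeccnn=4 WweeCCNN=2 WweeCCNn=4 WweeCCnn=2 WweeCcNN=4 WweeCcNn=8 WweeCcnn=4 WweeccNN=2 WweeccNn=4 Wweeccnn=2 wwEECCNN=2 wwEECCNn=4 wwEECCnn=2 wwEECcNN=4 wwEECcNn=8 wwEECcnn=4 wwEEccNN=2 wwEEccNn=4 wwEEccnn=2 wwEeCCNN=4 wwEeCCNn=8 wwEeCCnn=4 wwEeCcNN=8 wwEeCcNn=16 wwEeCcnn=8 wwEeccNN=4 wwEeccNn=8 wwEeccnn=4 wweeCCNN=2 wweeCCNn=4 wweeCCnn=2 wweeCcNN=4 wweeCcNn=8 wweeCcnn=4 wweeccNN=2 wweeccNn=4 wweeccnn=2
wweeccnn hits 2/256; gcd=2; 2÷2/256÷2 = 1/128

P(wweeccnn) = 1/128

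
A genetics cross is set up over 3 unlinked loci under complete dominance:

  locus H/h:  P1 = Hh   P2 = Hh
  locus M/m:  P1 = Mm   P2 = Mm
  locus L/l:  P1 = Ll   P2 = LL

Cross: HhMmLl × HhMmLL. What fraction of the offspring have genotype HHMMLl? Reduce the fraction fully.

HhMmLl gametes: HML×1, HMl×1, HmL×1, Hml×1, hML×1, hMl×1, hmL×1, hml×1
HhMmLL gametes: HML×2, HmL×2, hML×2, hmL×2
HhMmLl×HhMmLL grid (8·8=64): HHMMLL=2 HHMMLl=2 HHMmLL=4 HHMmLl=4 HHmmLL=2 HHmmLl=2 HhMMLL=4 HhMMLl=4 HhMmLL=8 HhMmLl=8 HhmmLL=4 HhmmLl=4 hhMMLL=2 hhMMLl=2 hhMmLL=4 hhMmLl=4 hhmmLL=2 hhmmLl=2
HHMMLl hits 2/64; gcd=2; 2÷2/64÷2 = 1/32

P(HHMMLl) = 1/32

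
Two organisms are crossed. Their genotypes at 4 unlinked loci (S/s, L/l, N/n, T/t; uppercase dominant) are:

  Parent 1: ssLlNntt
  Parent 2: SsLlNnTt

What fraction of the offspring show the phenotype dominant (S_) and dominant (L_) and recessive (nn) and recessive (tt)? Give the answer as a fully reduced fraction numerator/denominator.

P(S_ L_ nn tt) = 3/64

ssLlNntt gametes: sLNt×4, sLnt×4, slNt×4, slnt×4
SsLlNnTt gametes: SLNT×1, SLNt×1, SLnT×1, SLnt×1, SlNT×1, SlNt×1, SlnT×1, Slnt×1, sLNT×1, sLNt×1, sLnT×1, sLnt×1, slNT×1, slNt×1, slnT×1, slnt×1
ssLlNntt×SsLlNnTt grid (16·16=256): SsLLNNTt=4 SsLLNNtt=4 SsLLNnTt=8 SsLLNntt=8 SsLLnnTt=4 SsLLnntt=4 SsLlNNTt=8 SsLlNNtt=8 SsLlNnTt=16 SsLlNntt=16 SsLlnnTt=8 SsLlnntt=8 SsllNNTt=4 SsllNNtt=4 SsllNnTt=8 SsllNntt=8 SsllnnTt=4 Ssllnntt=4 ssLLNNTt=4 ssLLNNtt=4 ssLLNnTt=8 ssLLNntt=8 ssLLnnTt=4 ssLLnntt=4 ssLlNNTt=8 ssLlNNtt=8 ssLlNnTt=16 ssLlNntt=16 ssLlnnTt=8 ssLlnntt=8 ssllNNTt=4 ssllNNtt=4 ssllNnTt=8 ssllNntt=8 ssllnnTt=4 ssllnntt=4
S_ L_ nn tt hits 12/256; gcd=4; 12÷4/256÷4 = 3/64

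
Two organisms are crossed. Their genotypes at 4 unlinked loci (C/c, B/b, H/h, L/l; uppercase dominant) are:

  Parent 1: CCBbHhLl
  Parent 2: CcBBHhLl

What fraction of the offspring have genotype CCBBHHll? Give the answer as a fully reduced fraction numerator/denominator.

CCBbHhLl gametes: CBHL×2, CBHl×2, CBhL×2, CBhl×2, CbHL×2, CbHl×2, CbhL×2, Cbhl×2
CcBBHhLl gametes: CBHL×2, CBHl×2, CBhL×2, CBhl×2, cBHL×2, cBHl×2, cBhL×2, cBhl×2
CCBbHhLl×CcBBHhLl grid (16·16=256): CCBBHHLL=4 CCBBHHLl=8 CCBBHHll=4 CCBBHhLL=8 CCBBHhLl=16 CCBBHhll=8 CCBBhhLL=4 CCBBhhLl=8 CCBBhhll=4 CCBbHHLL=4 CCBbHHLl=8 CCBbHHll=4 CCBbHhLL=8 CCBbHhLl=16 CCBbHhll=8 CCBbhhLL=4 CCBbhhLl=8 CCBbhhll=4 CcBBHHLL=4 CcBBHHLl=8 CcBBHHll=4 CcBBHhLL=8 CcBBHhLl=16 CcBBHhll=8 CcBBhhLL=4 CcBBhhLl=8 CcBBhhll=4 CcBbHHLL=4 CcBbHHLl=8 CcBbHHll=4 CcBbHhLL=8 CcBbHhLl=16 CcBbHhll=8 CcBbhhLL=4 CcBbhhLl=8 CcBbhhll=4
CCBBHHll hits 4/256; gcd=4; 4÷4/256÷4 = 1/64

P(CCBBHHll) = 1/64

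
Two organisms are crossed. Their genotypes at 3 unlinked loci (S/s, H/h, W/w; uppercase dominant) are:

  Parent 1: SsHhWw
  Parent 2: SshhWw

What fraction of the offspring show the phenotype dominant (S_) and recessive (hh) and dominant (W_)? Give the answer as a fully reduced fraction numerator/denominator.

P(S_ hh W_) = 9/32

SsHhWw gametes: SHW×1, SHw×1, ShW×1, Shw×1, sHW×1, sHw×1, shW×1, shw×1
SshhWw gametes: ShW×2, Shw×2, shW×2, shw×2
SsHhWw×SshhWw grid (8·8=64): SSHhWW=2 SSHhWw=4 SSHhww=2 SShhWW=2 SShhWw=4 SShhww=2 SsHhWW=4 SsHhWw=8 SsHhww=4 SshhWW=4 SshhWw=8 Sshhww=4 ssHhWW=2 ssHhWw=4 ssHhww=2 sshhWW=2 sshhWw=4 sshhww=2
S_ hh W_ hits 18/64; gcd=2; 18÷2/64÷2 = 9/32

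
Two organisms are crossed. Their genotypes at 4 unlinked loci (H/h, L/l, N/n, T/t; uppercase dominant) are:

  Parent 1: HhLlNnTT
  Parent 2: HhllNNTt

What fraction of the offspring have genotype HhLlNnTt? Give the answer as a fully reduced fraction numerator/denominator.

P(HhLlNnTt) = 1/16

HhLlNnTT gametes: HLNT×2, HLnT×2, HlNT×2, HlnT×2, hLNT×2, hLnT×2, hlNT×2, hlnT×2
HhllNNTt gametes: HlNT×4, HlNt×4, hlNT×4, hlNt×4
HhLlNnTT×HhllNNTt grid (16·16=256): HHLlNNTT=8 HHLlNNTt=8 HHLlNnTT=8 HHLlNnTt=8 HHllNNTT=8 HHllNNTt=8 HHllNnTT=8 HHllNnTt=8 HhLlNNTT=16 HhLlNNTt=16 HhLlNnTT=16 HhLlNnTt=16 HhllNNTT=16 HhllNNTt=16 HhllNnTT=16 HhllNnTt=16 hhLlNNTT=8 hhLlNNTt=8 hhLlNnTT=8 hhLlNnTt=8 hhllNNTT=8 hhllNNTt=8 hhllNnTT=8 hhllNnTt=8
HhLlNnTt hits 16/256; gcd=16; 16÷16/256÷16 = 1/16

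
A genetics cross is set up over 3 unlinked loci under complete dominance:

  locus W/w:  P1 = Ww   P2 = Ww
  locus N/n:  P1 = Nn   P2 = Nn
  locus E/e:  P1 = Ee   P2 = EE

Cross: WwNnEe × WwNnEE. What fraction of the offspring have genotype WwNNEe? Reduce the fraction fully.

WwNnEe gametes: WNE×1, WNe×1, WnE×1, Wne×1, wNE×1, wNe×1, wnE×1, wne×1
WwNnEE gametes: WNE×2, WnE×2, wNE×2, wnE×2
WwNnEe×WwNnEE grid (8·8=64): WWNNEE=2 WWNNEe=2 WWNnEE=4 WWNnEe=4 WWnnEE=2 WWnnEe=2 WwNNEE=4 WwNNEe=4 WwNnEE=8 WwNnEe=8 WwnnEE=4 WwnnEe=4 wwNNEE=2 wwNNEe=2 wwNnEE=4 wwNnEe=4 wwnnEE=2 wwnnEe=2
WwNNEe hits 4/64; gcd=4; 4÷4/64÷4 = 1/16

P(WwNNEe) = 1/16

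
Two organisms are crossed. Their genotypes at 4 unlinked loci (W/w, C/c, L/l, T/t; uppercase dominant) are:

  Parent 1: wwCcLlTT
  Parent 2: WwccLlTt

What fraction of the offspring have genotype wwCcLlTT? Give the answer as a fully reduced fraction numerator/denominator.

P(wwCcLlTT) = 1/16

wwCcLlTT gametes: wCLT×4, wClT×4, wcLT×4, wclT×4
WwccLlTt gametes: WcLT×2, WcLt×2, WclT×2, Wclt×2, wcLT×2, wcLt×2, wclT×2, wclt×2
wwCcLlTT×WwccLlTt grid (16·16=256): WwCcLLTT=8 WwCcLLTt=8 WwCcLlTT=16 WwCcLlTt=16 WwCcllTT=8 WwCcllTt=8 WwccLLTT=8 WwccLLTt=8 WwccLlTT=16 WwccLlTt=16 WwccllTT=8 WwccllTt=8 wwCcLLTT=8 wwCcLLTt=8 wwCcLlTT=16 wwCcLlTt=16 wwCcllTT=8 wwCcllTt=8 wwccLLTT=8 wwccLLTt=8 wwccLlTT=16 wwccLlTt=16 wwccllTT=8 wwccllTt=8
wwCcLlTT hits 16/256; gcd=16; 16÷16/256÷16 = 1/16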